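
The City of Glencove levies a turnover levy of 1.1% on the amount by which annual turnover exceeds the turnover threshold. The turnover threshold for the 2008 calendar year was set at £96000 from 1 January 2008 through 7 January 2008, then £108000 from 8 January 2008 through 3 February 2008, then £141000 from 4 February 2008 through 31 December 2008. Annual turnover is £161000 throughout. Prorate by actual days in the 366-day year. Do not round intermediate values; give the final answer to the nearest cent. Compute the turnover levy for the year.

1 January – 7 January 2008: 7 days, exemption £96000 → (£161000 − £96000) × 1.1% × 7/366 = £13.6749
8 January – 3 February 2008: 27 days, exemption £108000 → (£161000 − £108000) × 1.1% × 27/366 = £43.0082
4 February – 31 December 2008: 332 days, exemption £141000 → (£161000 − £141000) × 1.1% × 332/366 = £199.5628
Total = £256.2459

£256.25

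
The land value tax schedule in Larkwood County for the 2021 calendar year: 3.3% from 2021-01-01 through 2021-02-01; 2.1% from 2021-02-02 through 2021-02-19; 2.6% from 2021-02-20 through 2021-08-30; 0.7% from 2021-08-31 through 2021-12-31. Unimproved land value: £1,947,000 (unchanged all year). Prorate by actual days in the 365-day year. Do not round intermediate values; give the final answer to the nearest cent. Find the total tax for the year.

£38,870.65

2021-01-01 to 2021-02-01: 32 days at 3.3% → £1,947,000 × 3.3% × 32/365 = £5,632.9644
2021-02-02 to 2021-02-19: 18 days at 2.1% → £1,947,000 × 2.1% × 18/365 = £2,016.3452
2021-02-20 to 2021-08-30: 192 days at 2.6% → £1,947,000 × 2.6% × 192/365 = £26,628.5589
2021-08-31 to 2021-12-31: 123 days at 0.7% → £1,947,000 × 0.7% × 123/365 = £4,592.7863
Total = £38,870.6548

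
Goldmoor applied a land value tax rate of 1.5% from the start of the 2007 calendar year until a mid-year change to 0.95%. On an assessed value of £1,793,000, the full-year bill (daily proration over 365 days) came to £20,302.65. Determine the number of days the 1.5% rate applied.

Let d = days at the first rate; then 365 − d days at the second rate.
£1,793,000 × [1.5%·d + 0.95%·(365−d)] / 365 = £20,302.65
Solving gives d = 121, so the new rate took effect on May 2, 2007.

121 days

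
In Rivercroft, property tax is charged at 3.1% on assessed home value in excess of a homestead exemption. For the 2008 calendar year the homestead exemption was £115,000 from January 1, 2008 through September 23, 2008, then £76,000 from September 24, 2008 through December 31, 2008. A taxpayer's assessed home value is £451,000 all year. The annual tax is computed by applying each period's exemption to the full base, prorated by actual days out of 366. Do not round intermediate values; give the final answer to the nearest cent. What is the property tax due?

£10,743.02

January 1 – September 23, 2008: 267 days, exemption £115,000 → (£451,000 − £115,000) × 3.1% × 267/366 = £7,598.5574
September 24 – December 31, 2008: 99 days, exemption £76,000 → (£451,000 − £76,000) × 3.1% × 99/366 = £3,144.4672
Total = £10,743.0246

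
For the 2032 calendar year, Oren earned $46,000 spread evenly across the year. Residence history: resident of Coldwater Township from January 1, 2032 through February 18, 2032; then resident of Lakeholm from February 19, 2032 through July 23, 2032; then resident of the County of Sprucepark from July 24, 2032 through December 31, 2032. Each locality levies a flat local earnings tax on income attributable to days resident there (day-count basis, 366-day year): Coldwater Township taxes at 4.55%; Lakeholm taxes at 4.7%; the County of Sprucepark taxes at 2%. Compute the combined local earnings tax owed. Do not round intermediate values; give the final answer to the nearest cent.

Coldwater Township, January 1 – February 18, 2032: 49 days → $46,000 × 4.55% × 49/366 = $280.2104
Lakeholm, February 19 – July 23, 2032: 156 days → $46,000 × 4.7% × 156/366 = $921.5082
The County of Sprucepark, July 24 – December 31, 2032: 161 days → $46,000 × 2% × 161/366 = $404.6995
Total = $1,606.4180

$1,606.42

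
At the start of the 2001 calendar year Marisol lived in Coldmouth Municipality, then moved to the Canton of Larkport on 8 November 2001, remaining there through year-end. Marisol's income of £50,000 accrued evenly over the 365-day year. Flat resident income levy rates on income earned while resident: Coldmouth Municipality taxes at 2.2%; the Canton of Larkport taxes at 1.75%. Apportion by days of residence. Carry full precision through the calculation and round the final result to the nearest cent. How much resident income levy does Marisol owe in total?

£1,066.71

Coldmouth Municipality, 1 January – 7 November 2001: 311 days → £50,000 × 2.2% × 311/365 = £937.2603
The Canton of Larkport, 8 November – 31 December 2001: 54 days → £50,000 × 1.75% × 54/365 = £129.4521
Total = £1,066.7123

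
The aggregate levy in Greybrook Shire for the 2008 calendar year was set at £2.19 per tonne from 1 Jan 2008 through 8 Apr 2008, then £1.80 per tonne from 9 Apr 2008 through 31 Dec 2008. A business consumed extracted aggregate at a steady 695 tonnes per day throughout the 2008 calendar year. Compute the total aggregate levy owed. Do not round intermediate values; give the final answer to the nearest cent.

1 Jan – 8 Apr 2008: 99 days × 695 tonnes/day = 68,805 tonnes at £2.19/tonne → £150682.95
9 Apr – 31 Dec 2008: 267 days × 695 tonnes/day = 185,565 tonnes at £1.80/tonne → £334017.00

£484699.95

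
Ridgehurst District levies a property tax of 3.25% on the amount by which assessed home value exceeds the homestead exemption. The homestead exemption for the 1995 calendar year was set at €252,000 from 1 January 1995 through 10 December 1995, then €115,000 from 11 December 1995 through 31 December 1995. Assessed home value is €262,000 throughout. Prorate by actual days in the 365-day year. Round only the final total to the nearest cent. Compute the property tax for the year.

€581.17

1 January – 10 December 1995: 344 days, exemption €252,000 → (€262,000 − €252,000) × 3.25% × 344/365 = €306.3014
11 December – 31 December 1995: 21 days, exemption €115,000 → (€262,000 − €115,000) × 3.25% × 21/365 = €274.8699
Total = €581.1712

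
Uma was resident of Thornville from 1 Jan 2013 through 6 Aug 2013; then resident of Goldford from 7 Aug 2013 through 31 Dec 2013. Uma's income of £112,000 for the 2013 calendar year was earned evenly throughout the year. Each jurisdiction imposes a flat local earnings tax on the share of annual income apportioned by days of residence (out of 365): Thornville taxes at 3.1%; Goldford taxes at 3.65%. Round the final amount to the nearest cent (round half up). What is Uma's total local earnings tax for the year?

Thornville, 1 Jan – 6 Aug 2013: 218 days → £112,000 × 3.1% × 218/365 = £2,073.6877
Goldford, 7 Aug – 31 Dec 2013: 147 days → £112,000 × 3.65% × 147/365 = £1,646.4000
Total = £3,720.0877

£3,720.09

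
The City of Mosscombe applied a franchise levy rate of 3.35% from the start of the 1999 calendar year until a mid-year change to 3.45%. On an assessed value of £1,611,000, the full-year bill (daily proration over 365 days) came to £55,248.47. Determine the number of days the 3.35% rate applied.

Let d = days at the first rate; then 365 − d days at the second rate.
£1,611,000 × [3.35%·d + 3.45%·(365−d)] / 365 = £55,248.47
Solving gives d = 75, so the new rate took effect on 17 Mar 1999.

75 days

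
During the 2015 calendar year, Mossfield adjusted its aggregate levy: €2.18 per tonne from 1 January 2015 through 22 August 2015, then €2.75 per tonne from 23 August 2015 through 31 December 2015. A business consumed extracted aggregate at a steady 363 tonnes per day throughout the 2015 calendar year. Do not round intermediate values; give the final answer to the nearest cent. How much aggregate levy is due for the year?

€315,944.31

1 January – 22 August 2015: 234 days × 363 tonnes/day = 84,942 tonnes at €2.18/tonne → €185,173.56
23 August – 31 December 2015: 131 days × 363 tonnes/day = 47,553 tonnes at €2.75/tonne → €130,770.75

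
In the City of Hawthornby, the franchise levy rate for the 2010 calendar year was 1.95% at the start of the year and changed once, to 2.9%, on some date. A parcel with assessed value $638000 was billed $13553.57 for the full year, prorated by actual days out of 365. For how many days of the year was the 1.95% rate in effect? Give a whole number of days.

Let d = days at the first rate; then 365 − d days at the second rate.
$638000 × [1.95%·d + 2.9%·(365−d)] / 365 = $13553.57
Solving gives d = 298, so the new rate took effect on 26 October 2010.

298 days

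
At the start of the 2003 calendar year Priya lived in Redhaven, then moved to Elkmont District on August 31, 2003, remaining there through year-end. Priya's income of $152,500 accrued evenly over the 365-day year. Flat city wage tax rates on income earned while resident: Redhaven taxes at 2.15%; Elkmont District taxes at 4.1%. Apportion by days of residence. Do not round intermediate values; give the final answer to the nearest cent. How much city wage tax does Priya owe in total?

Redhaven, January 1 – August 30, 2003: 242 days → $152,500 × 2.15% × 242/365 = $2,173.8562
Elkmont District, August 31 – December 31, 2003: 123 days → $152,500 × 4.1% × 123/365 = $2,107.0068
Total = $4,280.8630

$4,280.86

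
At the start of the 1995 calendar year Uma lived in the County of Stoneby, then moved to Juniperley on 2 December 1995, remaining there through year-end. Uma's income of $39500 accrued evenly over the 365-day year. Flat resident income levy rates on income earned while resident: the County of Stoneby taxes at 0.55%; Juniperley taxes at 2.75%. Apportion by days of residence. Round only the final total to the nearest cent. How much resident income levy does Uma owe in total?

The County of Stoneby, 1 January – 1 December 1995: 335 days → $39500 × 0.55% × 335/365 = $199.3938
Juniperley, 2 December – 31 December 1995: 30 days → $39500 × 2.75% × 30/365 = $89.2808
Total = $288.6747

$288.67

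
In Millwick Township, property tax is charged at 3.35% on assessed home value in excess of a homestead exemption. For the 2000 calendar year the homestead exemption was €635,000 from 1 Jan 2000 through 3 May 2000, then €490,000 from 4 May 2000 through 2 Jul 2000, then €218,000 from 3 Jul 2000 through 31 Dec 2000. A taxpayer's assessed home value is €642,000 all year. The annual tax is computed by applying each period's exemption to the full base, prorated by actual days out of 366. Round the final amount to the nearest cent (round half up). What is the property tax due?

€7,977.39

1 Jan – 3 May 2000: 124 days, exemption €635,000 → (€642,000 − €635,000) × 3.35% × 124/366 = €79.4481
4 May – 2 Jul 2000: 60 days, exemption €490,000 → (€642,000 − €490,000) × 3.35% × 60/366 = €834.7541
3 Jul – 31 Dec 2000: 182 days, exemption €218,000 → (€642,000 − €218,000) × 3.35% × 182/366 = €7,063.1913
Total = €7,977.3934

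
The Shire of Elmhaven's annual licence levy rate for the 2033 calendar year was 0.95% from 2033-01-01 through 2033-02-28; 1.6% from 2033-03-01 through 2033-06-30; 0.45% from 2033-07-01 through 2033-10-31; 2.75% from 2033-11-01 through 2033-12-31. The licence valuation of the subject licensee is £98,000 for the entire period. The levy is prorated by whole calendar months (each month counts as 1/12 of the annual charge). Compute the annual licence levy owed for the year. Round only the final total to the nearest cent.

£1,274.00

2033-01-01 to 2033-02-28: 2 months at 0.95% → £98,000 × 0.95% × 2/12 = £155.1667
2033-03-01 to 2033-06-30: 4 months at 1.6% → £98,000 × 1.6% × 4/12 = £522.6667
2033-07-01 to 2033-10-31: 4 months at 0.45% → £98,000 × 0.45% × 4/12 = £147.0000
2033-11-01 to 2033-12-31: 2 months at 2.75% → £98,000 × 2.75% × 2/12 = £449.1667
Total = £1,274.0000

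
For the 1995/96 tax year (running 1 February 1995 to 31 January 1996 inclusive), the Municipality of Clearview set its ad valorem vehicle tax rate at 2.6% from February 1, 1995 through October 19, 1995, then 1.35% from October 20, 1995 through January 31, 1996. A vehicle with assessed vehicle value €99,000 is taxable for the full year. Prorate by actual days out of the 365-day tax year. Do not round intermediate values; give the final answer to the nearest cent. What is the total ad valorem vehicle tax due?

February 1 – October 19, 1995: 261 days at 2.6% → €99,000 × 2.6% × 261/365 = €1,840.5863
October 20, 1995 – January 31, 1996: 104 days at 1.35% → €99,000 × 1.35% × 104/365 = €380.8110
Total = €2,221.3973

€2,221.40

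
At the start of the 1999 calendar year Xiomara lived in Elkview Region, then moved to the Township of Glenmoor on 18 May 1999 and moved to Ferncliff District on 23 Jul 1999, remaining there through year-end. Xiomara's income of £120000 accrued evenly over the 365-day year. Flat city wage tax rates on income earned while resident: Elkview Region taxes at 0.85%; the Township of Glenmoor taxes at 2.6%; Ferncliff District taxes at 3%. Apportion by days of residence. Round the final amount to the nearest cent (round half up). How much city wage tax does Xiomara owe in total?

Elkview Region, 1 Jan – 17 May 1999: 137 days → £120000 × 0.85% × 137/365 = £382.8493
The Township of Glenmoor, 18 May – 22 Jul 1999: 66 days → £120000 × 2.6% × 66/365 = £564.1644
Ferncliff District, 23 Jul – 31 Dec 1999: 162 days → £120000 × 3% × 162/365 = £1597.8082
Total = £2544.8219

£2544.82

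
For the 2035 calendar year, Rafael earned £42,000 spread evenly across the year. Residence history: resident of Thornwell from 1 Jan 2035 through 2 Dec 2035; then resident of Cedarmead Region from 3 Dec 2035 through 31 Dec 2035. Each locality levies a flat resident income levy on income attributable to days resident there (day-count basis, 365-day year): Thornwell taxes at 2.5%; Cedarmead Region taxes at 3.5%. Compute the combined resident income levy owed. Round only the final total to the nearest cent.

Thornwell, 1 Jan – 2 Dec 2035: 336 days → £42,000 × 2.5% × 336/365 = £966.5753
Cedarmead Region, 3 Dec – 31 Dec 2035: 29 days → £42,000 × 3.5% × 29/365 = £116.7945
Total = £1,083.3699

£1,083.37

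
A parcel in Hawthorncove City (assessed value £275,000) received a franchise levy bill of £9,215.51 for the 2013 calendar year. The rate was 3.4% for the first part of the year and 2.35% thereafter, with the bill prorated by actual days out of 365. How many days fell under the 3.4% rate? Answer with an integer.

348 days

Let d = days at the first rate; then 365 − d days at the second rate.
£275,000 × [3.4%·d + 2.35%·(365−d)] / 365 = £9,215.51
Solving gives d = 348, so the new rate took effect on December 15, 2013.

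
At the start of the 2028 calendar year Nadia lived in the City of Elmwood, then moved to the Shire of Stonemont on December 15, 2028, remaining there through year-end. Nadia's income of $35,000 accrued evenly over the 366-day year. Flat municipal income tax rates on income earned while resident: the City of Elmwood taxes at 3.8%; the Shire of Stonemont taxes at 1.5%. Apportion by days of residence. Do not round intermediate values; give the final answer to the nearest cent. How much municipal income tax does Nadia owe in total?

$1,292.61

The City of Elmwood, January 1 – December 14, 2028: 349 days → $35,000 × 3.8% × 349/366 = $1,268.2240
The Shire of Stonemont, December 15 – December 31, 2028: 17 days → $35,000 × 1.5% × 17/366 = $24.3852
Total = $1,292.6093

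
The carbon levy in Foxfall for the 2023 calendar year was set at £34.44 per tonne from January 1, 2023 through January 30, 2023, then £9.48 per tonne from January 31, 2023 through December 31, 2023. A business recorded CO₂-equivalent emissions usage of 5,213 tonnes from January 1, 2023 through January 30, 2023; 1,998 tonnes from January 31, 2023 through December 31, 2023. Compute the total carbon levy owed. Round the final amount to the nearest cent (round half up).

January 1 – January 30, 2023: 5,213 tonnes at £34.44/tonne → £179,535.72
January 31 – December 31, 2023: 1,998 tonnes at £9.48/tonne → £18,941.04

£198,476.76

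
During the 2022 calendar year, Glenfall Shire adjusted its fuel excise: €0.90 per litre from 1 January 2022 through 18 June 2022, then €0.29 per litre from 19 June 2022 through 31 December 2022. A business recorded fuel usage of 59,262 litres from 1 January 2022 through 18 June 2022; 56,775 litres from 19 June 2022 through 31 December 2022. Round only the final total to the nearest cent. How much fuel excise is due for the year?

€69,800.55

1 January – 18 June 2022: 59,262 litres at €0.90/litre → €53,335.80
19 June – 31 December 2022: 56,775 litres at €0.29/litre → €16,464.75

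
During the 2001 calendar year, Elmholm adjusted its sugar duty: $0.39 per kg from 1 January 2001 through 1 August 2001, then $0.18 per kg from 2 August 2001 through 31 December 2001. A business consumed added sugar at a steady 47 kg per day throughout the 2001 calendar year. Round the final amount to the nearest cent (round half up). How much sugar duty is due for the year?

$5,190.21

1 January – 1 August 2001: 213 days × 47 kg/day = 10,011 kg at $0.39/kg → $3,904.29
2 August – 31 December 2001: 152 days × 47 kg/day = 7,144 kg at $0.18/kg → $1,285.92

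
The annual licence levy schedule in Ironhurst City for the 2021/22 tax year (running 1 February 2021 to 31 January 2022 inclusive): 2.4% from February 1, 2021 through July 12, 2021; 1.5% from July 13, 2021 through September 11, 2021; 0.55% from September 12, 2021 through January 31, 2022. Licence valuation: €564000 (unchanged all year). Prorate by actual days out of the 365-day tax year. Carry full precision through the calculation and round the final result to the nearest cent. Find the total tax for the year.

February 1 – July 12, 2021: 162 days at 2.4% → €564000 × 2.4% × 162/365 = €6007.7589
July 13 – September 11, 2021: 61 days at 1.5% → €564000 × 1.5% × 61/365 = €1413.8630
September 12, 2021 – January 31, 2022: 142 days at 0.55% → €564000 × 0.55% × 142/365 = €1206.8055
Total = €8628.4274

€8628.43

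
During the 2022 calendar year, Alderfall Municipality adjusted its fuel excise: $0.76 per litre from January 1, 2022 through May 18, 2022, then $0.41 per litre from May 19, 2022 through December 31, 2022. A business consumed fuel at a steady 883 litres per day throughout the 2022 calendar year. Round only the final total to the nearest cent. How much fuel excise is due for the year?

January 1 – May 18, 2022: 138 days × 883 litres/day = 121,854 litres at $0.76/litre → $92,609.04
May 19 – December 31, 2022: 227 days × 883 litres/day = 200,441 litres at $0.41/litre → $82,180.81

$174,789.85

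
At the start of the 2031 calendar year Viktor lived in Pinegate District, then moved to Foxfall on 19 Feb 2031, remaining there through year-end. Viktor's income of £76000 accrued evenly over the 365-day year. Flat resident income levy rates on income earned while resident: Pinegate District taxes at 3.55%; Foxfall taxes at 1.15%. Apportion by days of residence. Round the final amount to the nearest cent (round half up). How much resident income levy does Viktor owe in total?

Pinegate District, 1 Jan – 18 Feb 2031: 49 days → £76000 × 3.55% × 49/365 = £362.1973
Foxfall, 19 Feb – 31 Dec 2031: 316 days → £76000 × 1.15% × 316/365 = £756.6685
Total = £1118.8658

£1118.87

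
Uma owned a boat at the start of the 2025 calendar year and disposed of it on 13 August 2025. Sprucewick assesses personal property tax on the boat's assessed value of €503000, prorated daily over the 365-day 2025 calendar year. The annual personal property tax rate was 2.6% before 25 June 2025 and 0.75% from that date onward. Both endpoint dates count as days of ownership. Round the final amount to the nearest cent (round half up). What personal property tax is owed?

€6787.05

1 January – 24 June 2025: 175 days at 2.6% → €503000 × 2.6% × 175/365 = €6270.2740
25 June – 13 August 2025: 50 days at 0.75% → €503000 × 0.75% × 50/365 = €516.7808
Total = €6787.0548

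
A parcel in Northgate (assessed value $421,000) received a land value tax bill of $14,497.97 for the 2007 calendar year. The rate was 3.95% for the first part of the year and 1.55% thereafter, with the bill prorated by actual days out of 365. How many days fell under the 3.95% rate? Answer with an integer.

288 days

Let d = days at the first rate; then 365 − d days at the second rate.
$421,000 × [3.95%·d + 1.55%·(365−d)] / 365 = $14,497.97
Solving gives d = 288, so the new rate took effect on 16 Oct 2007.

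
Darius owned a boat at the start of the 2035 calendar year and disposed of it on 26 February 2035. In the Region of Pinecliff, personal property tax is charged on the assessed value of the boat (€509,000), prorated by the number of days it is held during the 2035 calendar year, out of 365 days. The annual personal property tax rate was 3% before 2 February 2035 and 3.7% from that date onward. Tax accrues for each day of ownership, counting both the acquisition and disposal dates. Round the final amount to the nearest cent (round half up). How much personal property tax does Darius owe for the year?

1 January – 1 February 2035: 32 days at 3% → €509,000 × 3% × 32/365 = €1,338.7397
2 February – 26 February 2035: 25 days at 3.7% → €509,000 × 3.7% × 25/365 = €1,289.9315
Total = €2,628.6712

€2,628.67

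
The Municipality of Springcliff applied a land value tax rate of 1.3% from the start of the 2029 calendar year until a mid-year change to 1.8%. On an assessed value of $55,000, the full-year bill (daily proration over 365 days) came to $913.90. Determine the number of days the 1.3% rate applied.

Let d = days at the first rate; then 365 − d days at the second rate.
$55,000 × [1.3%·d + 1.8%·(365−d)] / 365 = $913.90
Solving gives d = 101, so the new rate took effect on April 12, 2029.

101 days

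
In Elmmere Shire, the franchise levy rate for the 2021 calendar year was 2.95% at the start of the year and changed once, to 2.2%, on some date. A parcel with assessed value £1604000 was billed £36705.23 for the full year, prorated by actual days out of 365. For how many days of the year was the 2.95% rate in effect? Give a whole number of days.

Let d = days at the first rate; then 365 − d days at the second rate.
£1604000 × [2.95%·d + 2.2%·(365−d)] / 365 = £36705.23
Solving gives d = 43, so the new rate took effect on 13 February 2021.

43 days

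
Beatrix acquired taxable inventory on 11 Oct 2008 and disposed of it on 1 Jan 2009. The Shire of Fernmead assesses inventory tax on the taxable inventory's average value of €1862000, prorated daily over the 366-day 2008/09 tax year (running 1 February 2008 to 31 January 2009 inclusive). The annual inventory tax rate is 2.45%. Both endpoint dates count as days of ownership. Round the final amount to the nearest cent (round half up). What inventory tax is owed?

€10345.29

Days held (11 Oct 2008 – 1 Jan 2009): 83 out of 366
Tax = €1862000 × 2.45% × 83/366 = €10345.2923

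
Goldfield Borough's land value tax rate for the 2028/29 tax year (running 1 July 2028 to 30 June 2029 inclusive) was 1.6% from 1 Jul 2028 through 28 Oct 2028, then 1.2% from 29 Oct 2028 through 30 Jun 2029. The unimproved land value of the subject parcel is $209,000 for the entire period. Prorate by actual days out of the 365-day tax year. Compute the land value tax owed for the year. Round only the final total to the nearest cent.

1 Jul – 28 Oct 2028: 120 days at 1.6% → $209,000 × 1.6% × 120/365 = $1,099.3973
29 Oct 2028 – 30 Jun 2029: 245 days at 1.2% → $209,000 × 1.2% × 245/365 = $1,683.4521
Total = $2,782.8493

$2,782.85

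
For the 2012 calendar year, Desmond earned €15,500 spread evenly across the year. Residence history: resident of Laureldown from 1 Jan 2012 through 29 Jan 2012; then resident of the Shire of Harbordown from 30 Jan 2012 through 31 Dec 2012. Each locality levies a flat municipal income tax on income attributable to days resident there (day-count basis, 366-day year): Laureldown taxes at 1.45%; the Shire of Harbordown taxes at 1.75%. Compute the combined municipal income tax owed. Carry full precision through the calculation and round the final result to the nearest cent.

€267.57

Laureldown, 1 Jan – 29 Jan 2012: 29 days → €15,500 × 1.45% × 29/366 = €17.8081
The Shire of Harbordown, 30 Jan – 31 Dec 2012: 337 days → €15,500 × 1.75% × 337/366 = €249.7575
Total = €267.5656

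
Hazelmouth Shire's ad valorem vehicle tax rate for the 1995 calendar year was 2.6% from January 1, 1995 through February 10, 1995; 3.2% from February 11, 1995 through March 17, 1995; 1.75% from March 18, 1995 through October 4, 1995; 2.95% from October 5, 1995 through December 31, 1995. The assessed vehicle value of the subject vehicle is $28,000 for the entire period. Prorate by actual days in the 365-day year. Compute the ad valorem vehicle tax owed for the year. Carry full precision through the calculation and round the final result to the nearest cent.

January 1 – February 10, 1995: 41 days at 2.6% → $28,000 × 2.6% × 41/365 = $81.7753
February 11 – March 17, 1995: 35 days at 3.2% → $28,000 × 3.2% × 35/365 = $85.9178
March 18 – October 4, 1995: 201 days at 1.75% → $28,000 × 1.75% × 201/365 = $269.8356
October 5 – December 31, 1995: 88 days at 2.95% → $28,000 × 2.95% × 88/365 = $199.1452
Total = $636.6740

$636.67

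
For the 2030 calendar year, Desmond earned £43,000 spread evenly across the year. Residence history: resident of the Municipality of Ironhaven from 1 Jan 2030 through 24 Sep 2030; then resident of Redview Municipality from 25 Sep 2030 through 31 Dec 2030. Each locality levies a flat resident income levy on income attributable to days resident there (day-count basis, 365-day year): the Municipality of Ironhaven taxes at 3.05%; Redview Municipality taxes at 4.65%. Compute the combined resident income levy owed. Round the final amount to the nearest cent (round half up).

£1,496.22

The Municipality of Ironhaven, 1 Jan – 24 Sep 2030: 267 days → £43,000 × 3.05% × 267/365 = £959.3712
Redview Municipality, 25 Sep – 31 Dec 2030: 98 days → £43,000 × 4.65% × 98/365 = £536.8521
Total = £1,496.2233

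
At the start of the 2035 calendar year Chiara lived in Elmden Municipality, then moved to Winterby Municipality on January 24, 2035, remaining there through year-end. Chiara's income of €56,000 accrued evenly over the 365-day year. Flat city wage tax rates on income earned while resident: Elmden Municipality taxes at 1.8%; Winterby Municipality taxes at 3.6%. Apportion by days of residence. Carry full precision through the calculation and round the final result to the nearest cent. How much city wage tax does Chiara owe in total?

Elmden Municipality, January 1 – January 23, 2035: 23 days → €56,000 × 1.8% × 23/365 = €63.5178
Winterby Municipality, January 24 – December 31, 2035: 342 days → €56,000 × 3.6% × 342/365 = €1,888.9644
Total = €1,952.4822

€1,952.48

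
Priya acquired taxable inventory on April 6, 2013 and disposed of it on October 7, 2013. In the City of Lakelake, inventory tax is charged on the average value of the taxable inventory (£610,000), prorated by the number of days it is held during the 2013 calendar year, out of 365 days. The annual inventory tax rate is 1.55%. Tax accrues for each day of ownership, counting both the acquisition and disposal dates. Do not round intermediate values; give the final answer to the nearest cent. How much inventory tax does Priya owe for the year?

Days held (April 6 – October 7, 2013): 185 out of 365
Tax = £610,000 × 1.55% × 185/365 = £4,792.2603

£4,792.26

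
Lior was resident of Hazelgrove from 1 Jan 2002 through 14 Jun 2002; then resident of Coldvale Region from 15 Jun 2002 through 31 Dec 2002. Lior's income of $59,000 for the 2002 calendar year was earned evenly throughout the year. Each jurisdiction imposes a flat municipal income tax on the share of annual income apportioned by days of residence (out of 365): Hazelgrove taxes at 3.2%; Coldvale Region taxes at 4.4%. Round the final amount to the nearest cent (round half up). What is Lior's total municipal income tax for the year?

$2,275.95

Hazelgrove, 1 Jan – 14 Jun 2002: 165 days → $59,000 × 3.2% × 165/365 = $853.4795
Coldvale Region, 15 Jun – 31 Dec 2002: 200 days → $59,000 × 4.4% × 200/365 = $1,422.4658
Total = $2,275.9452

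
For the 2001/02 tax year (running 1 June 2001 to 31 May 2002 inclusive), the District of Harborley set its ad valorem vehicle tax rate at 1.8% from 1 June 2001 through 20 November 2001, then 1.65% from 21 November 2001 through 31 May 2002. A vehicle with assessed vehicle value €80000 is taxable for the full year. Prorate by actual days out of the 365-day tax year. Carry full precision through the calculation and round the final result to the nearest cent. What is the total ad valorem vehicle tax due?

€1376.88

1 June – 20 November 2001: 173 days at 1.8% → €80000 × 1.8% × 173/365 = €682.5205
21 November 2001 – 31 May 2002: 192 days at 1.65% → €80000 × 1.65% × 192/365 = €694.3562
Total = €1376.8767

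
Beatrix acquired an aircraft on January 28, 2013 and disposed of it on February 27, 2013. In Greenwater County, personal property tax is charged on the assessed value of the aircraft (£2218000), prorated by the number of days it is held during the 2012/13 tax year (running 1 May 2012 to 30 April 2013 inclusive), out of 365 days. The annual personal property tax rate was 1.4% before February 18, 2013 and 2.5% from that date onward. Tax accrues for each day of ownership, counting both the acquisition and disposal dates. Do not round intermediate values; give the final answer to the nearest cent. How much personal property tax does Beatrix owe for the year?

£3305.73

January 28 – February 17, 2013: 21 days at 1.4% → £2218000 × 1.4% × 21/365 = £1786.5534
February 18 – February 27, 2013: 10 days at 2.5% → £2218000 × 2.5% × 10/365 = £1519.1781
Total = £3305.7315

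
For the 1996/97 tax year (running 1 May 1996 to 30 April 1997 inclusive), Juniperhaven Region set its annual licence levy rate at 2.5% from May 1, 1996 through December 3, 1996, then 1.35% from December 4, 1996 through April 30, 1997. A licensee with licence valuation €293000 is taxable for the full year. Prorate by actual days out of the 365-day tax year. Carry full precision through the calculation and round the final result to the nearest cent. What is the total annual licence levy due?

€5958.74

May 1 – December 3, 1996: 217 days at 2.5% → €293000 × 2.5% × 217/365 = €4354.8630
December 4, 1996 – April 30, 1997: 148 days at 1.35% → €293000 × 1.35% × 148/365 = €1603.8740
Total = €5958.7370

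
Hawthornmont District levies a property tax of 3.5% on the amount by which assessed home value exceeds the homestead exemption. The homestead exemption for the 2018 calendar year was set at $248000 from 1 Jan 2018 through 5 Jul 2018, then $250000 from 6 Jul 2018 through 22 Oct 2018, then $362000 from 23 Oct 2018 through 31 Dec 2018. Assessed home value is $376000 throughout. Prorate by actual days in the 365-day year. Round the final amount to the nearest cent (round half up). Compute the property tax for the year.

1 Jan – 5 Jul 2018: 186 days, exemption $248000 → ($376000 − $248000) × 3.5% × 186/365 = $2282.9589
6 Jul – 22 Oct 2018: 109 days, exemption $250000 → ($376000 − $250000) × 3.5% × 109/365 = $1316.9589
23 Oct – 31 Dec 2018: 70 days, exemption $362000 → ($376000 − $362000) × 3.5% × 70/365 = $93.9726
Total = $3693.8904

$3693.89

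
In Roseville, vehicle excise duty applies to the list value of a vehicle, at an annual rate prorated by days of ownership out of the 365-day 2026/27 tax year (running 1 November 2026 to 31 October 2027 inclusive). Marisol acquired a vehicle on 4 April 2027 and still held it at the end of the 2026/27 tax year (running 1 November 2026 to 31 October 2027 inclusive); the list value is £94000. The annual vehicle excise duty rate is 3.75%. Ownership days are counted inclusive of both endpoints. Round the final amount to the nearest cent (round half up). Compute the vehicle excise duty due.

£2037.74

Days held (4 April – 31 October 2027): 211 out of 365
Tax = £94000 × 3.75% × 211/365 = £2037.7397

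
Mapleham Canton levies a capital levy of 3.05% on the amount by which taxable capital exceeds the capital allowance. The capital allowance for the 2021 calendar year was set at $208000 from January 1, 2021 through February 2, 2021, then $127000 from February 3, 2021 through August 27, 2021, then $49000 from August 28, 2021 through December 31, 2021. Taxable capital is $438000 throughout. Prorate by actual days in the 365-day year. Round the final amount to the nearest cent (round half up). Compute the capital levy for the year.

January 1 – February 2, 2021: 33 days, exemption $208000 → ($438000 − $208000) × 3.05% × 33/365 = $634.2329
February 3 – August 27, 2021: 206 days, exemption $127000 → ($438000 − $127000) × 3.05% × 206/365 = $5353.4603
August 28 – December 31, 2021: 126 days, exemption $49000 → ($438000 − $49000) × 3.05% × 126/365 = $4095.6904
Total = $10083.3836

$10083.38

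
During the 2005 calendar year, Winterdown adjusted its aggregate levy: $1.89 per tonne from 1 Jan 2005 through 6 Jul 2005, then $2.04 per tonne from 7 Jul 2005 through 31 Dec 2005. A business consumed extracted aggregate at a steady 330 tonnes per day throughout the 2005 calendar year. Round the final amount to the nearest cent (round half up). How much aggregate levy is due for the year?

$236,461.50

1 Jan – 6 Jul 2005: 187 days × 330 tonnes/day = 61,710 tonnes at $1.89/tonne → $116,631.90
7 Jul – 31 Dec 2005: 178 days × 330 tonnes/day = 58,740 tonnes at $2.04/tonne → $119,829.60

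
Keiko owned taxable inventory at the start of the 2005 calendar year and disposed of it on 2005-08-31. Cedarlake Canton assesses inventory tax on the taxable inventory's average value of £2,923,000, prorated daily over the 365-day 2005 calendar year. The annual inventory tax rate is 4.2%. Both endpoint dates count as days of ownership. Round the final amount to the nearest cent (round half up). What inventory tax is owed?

Days held (2005-01-01 to 2005-08-31): 243 out of 365
Tax = £2,923,000 × 4.2% × 243/365 = £81,731.8849

£81,731.88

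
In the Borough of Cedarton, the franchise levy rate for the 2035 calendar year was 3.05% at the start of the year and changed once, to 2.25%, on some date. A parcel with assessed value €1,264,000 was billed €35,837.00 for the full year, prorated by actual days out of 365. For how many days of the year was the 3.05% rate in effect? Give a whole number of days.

Let d = days at the first rate; then 365 − d days at the second rate.
€1,264,000 × [3.05%·d + 2.25%·(365−d)] / 365 = €35,837.00
Solving gives d = 267, so the new rate took effect on September 25, 2035.

267 days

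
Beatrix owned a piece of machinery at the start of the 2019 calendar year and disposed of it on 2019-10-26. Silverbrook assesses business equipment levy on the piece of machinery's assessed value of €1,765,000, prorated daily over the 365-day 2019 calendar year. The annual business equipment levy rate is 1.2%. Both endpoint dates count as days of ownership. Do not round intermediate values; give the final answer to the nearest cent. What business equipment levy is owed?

Days held (2019-01-01 to 2019-10-26): 299 out of 365
Tax = €1,765,000 × 1.2% × 299/365 = €17,350.1918

€17,350.19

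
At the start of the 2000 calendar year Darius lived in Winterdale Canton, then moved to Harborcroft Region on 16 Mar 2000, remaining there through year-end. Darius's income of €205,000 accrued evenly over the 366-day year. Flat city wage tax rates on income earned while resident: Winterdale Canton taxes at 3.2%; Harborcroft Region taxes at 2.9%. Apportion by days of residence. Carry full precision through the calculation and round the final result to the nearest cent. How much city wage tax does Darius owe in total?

€6,071.02

Winterdale Canton, 1 Jan – 15 Mar 2000: 75 days → €205,000 × 3.2% × 75/366 = €1,344.2623
Harborcroft Region, 16 Mar – 31 Dec 2000: 291 days → €205,000 × 2.9% × 291/366 = €4,726.7623
Total = €6,071.0246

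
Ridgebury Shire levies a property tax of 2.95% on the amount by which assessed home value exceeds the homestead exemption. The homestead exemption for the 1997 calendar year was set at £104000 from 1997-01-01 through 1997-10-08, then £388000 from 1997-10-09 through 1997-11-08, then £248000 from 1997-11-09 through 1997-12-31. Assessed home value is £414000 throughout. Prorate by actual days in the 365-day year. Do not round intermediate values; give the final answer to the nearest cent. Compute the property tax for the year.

1997-01-01 to 1997-10-08: 281 days, exemption £104000 → (£414000 − £104000) × 2.95% × 281/365 = £7040.3973
1997-10-09 to 1997-11-08: 31 days, exemption £388000 → (£414000 − £388000) × 2.95% × 31/365 = £65.1425
1997-11-09 to 1997-12-31: 53 days, exemption £248000 → (£414000 − £248000) × 2.95% × 53/365 = £711.0712
Total = £7816.6110

£7816.61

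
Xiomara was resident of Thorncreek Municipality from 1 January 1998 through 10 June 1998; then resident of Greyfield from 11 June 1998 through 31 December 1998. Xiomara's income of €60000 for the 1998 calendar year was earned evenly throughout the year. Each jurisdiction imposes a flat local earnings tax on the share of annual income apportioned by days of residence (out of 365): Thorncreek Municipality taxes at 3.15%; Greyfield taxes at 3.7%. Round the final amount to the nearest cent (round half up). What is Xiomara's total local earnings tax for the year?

€2074.44

Thorncreek Municipality, 1 January – 10 June 1998: 161 days → €60000 × 3.15% × 161/365 = €833.6712
Greyfield, 11 June – 31 December 1998: 204 days → €60000 × 3.7% × 204/365 = €1240.7671
Total = €2074.4384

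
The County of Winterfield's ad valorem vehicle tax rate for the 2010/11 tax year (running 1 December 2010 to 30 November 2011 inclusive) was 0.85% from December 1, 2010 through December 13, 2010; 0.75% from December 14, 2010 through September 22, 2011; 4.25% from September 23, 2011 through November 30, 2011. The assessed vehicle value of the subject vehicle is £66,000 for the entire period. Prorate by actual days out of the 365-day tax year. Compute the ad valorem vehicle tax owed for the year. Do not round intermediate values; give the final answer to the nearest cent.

December 1 – December 13, 2010: 13 days at 0.85% → £66,000 × 0.85% × 13/365 = £19.9808
December 14, 2010 – September 22, 2011: 283 days at 0.75% → £66,000 × 0.75% × 283/365 = £383.7945
September 23 – November 30, 2011: 69 days at 4.25% → £66,000 × 4.25% × 69/365 = £530.2603
Total = £934.0356

£934.04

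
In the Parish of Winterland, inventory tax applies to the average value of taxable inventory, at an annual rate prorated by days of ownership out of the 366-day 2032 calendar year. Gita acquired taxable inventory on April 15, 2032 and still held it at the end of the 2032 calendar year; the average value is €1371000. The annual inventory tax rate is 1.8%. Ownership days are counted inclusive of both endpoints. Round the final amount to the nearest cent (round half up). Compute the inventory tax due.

€17598.25

Days held (April 15 – December 31, 2032): 261 out of 366
Tax = €1371000 × 1.8% × 261/366 = €17598.2459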